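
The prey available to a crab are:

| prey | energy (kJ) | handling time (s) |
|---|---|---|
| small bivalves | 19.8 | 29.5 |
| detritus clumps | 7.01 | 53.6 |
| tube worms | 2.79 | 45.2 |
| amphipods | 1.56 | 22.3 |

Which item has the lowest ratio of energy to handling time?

In descending order of E/h:
small bivalves: 19.8/29.5 = 0.671 kJ/s
detritus clumps: 7.01/53.6 = 0.131 kJ/s
amphipods: 1.56/22.3 = 0.07 kJ/s
tube worms: 2.79/45.2 = 0.0617 kJ/s

tube worms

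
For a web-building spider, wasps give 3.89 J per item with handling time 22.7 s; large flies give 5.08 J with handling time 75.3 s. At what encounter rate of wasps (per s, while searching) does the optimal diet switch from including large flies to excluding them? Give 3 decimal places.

0.029 per s

At the threshold, the rate on wasps alone equals the profitability of large flies: λ·3.89/(1 + λ·22.7) = 5.08/75.3 = 0.06746.
Rearranging, λ(3.89 − 0.06746×22.7) = 0.06746, so λ = 0.06746/2.359 = 0.0286 per s.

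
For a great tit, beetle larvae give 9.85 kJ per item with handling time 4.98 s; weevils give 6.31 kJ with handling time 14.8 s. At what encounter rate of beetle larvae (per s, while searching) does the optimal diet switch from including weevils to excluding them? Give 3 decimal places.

0.055 per s

The zero-one rule: include weevils iff E₂/h₂ > λE₁/(1+λh₁). Equality gives the switch point.
λE₁h₂ = E₂ + λE₂h₁ ⇒ λ = E₂/(E₁h₂ − E₂h₁) = 6.31/(145.8 − 31.42) = 0.05518 per s.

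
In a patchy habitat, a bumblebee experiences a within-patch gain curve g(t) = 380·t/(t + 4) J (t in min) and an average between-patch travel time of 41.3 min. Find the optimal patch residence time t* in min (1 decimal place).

12.9 min

Optimal t* satisfies g'(t*) = g(t*)/(T + t*).
g'(t) = 380·4/(t + 4)². Setting 380·4/(t+4)² = 380t/[(t+4)(41.3+t)] gives 4(41.3+t) = t(t+4), so t² = 4×41.3 = 165.2.
t* = √165.2 = 12.85 min.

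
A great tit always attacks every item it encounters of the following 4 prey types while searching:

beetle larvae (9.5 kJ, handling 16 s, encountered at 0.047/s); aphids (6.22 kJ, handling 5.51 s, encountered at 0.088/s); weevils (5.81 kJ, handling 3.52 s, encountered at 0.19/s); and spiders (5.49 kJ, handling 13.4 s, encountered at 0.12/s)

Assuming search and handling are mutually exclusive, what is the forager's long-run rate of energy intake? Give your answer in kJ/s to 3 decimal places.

0.611 kJ/s

R = Σλ_iE_i / (1 + Σλ_ih_i)
Numerator: 0.047×9.5 + 0.088×6.22 + 0.19×5.81 + 0.12×5.49 = 2.757
Denominator: 1 + 0.047×16 + 0.088×5.51 + 0.19×3.52 + 0.12×13.4 = 4.514
R = 2.757/4.514 = 0.6107 kJ/s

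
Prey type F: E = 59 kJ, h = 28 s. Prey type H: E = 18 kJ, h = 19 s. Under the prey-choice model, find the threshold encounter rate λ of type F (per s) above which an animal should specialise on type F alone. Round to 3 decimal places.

0.029 per s

Drop type H once their profitability E₂/h₂ falls below the rate achievable on type F alone: E₂/h₂ = λE₁/(1 + λh₁).
Solve for λ: λE₁h₂ = E₂(1 + λh₁) → λ(E₁h₂ − E₂h₁) = E₂ → λ = E₂/(E₁h₂ − E₂h₁).
λ = 18/(59×19 − 18×28) = 18/617 = 0.02917 per s.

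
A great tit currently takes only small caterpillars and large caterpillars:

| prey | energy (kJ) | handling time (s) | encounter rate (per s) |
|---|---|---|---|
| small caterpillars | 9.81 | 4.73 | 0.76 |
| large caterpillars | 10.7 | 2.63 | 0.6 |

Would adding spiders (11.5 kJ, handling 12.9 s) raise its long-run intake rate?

On small caterpillars and large caterpillars alone, R = ΣλE/(1+Σλh) = 13.88/6.173 = 2.248 kJ/s.
Profitability of spiders: 11.5/12.9 = 0.8915 kJ/s.
0.8915 < 2.248, so adding spiders would lower the average — exclude it.

No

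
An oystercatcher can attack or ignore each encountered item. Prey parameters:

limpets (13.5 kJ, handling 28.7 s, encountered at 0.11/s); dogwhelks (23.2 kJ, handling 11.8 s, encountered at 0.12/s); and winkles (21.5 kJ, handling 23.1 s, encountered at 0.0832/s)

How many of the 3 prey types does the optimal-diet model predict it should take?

E/h in descending order: dogwhelks 1.97, winkles 0.931, limpets 0.47 kJ/s. The optimal diet is the largest prefix of this list for which every included type satisfies E_i/h_i > R on the types above it.
Rate on top 1: 1.152. winkles: 0.931 < 1.152 → exclude; stop.
Optimal diet: dogwhelks — 1 of 3 types.

1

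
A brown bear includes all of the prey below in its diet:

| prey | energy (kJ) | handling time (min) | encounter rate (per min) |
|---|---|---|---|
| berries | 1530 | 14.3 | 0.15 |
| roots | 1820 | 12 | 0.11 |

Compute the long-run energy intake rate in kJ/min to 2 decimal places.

96.24 kJ/min

R = Σλ_iE_i / (1 + Σλ_ih_i)
Numerator: 0.15×1530 + 0.11×1820 = 429.7
Denominator: 1 + 0.15×14.3 + 0.11×12 = 4.465
R = 429.7/4.465 = 96.24 kJ/min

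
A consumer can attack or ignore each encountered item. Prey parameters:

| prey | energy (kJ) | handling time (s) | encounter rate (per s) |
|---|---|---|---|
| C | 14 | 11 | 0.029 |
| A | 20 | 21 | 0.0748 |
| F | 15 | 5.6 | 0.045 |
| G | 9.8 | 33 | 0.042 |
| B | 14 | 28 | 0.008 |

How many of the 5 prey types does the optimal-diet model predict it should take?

E/h in descending order: F 2.68, C 1.27, A 0.952, B 0.5, G 0.297 kJ/s. The optimal diet is the largest prefix of this list for which every included type satisfies E_i/h_i > R on the types above it.
Rate on top 1: 0.5391. C: 1.27 > 0.5391 → include.
Rate on top 2: 0.6881. A: 0.952 > 0.6881 → include.
Rate on top 3: 0.8202. B: 0.5 < 0.8202 → exclude; stop.
Optimal diet: F, C, A — 3 of 5 types.

3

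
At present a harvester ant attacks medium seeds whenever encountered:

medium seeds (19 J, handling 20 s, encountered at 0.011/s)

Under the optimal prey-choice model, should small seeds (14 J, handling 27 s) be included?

Yes

Current rate: (0.011×19)/(1 + 0.011×20) = 0.1713 J/s.
small seeds: E/h = 14/27 = 0.5185 J/s.
0.5185 > 0.1713, so adding small seeds raises the average — include it.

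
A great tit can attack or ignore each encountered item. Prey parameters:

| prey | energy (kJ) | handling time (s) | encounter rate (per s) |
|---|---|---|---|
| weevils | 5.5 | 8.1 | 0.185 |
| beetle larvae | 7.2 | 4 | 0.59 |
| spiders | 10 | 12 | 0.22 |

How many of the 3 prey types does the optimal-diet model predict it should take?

E/h in descending order: beetle larvae 1.8, spiders 0.833, weevils 0.679 kJ/s. The optimal diet is the largest prefix of this list for which every included type satisfies E_i/h_i > R on the types above it.
Rate on top 1: 1.264. spiders: 0.833 < 1.264 → exclude; stop.
Optimal diet: beetle larvae — 1 of 3 types.

1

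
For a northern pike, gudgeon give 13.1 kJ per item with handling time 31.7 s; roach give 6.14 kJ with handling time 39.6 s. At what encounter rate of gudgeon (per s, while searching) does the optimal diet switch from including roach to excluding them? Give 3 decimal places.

0.019 per s

Drop roach once their profitability E₂/h₂ falls below the rate achievable on gudgeon alone: E₂/h₂ = λE₁/(1 + λh₁).
Solve for λ: λE₁h₂ = E₂(1 + λh₁) → λ(E₁h₂ − E₂h₁) = E₂ → λ = E₂/(E₁h₂ − E₂h₁).
λ = 6.14/(13.1×39.6 − 6.14×31.7) = 6.14/324.1 = 0.01894 per s.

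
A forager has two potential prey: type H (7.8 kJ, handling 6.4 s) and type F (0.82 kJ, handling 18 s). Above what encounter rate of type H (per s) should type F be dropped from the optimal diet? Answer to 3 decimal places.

0.006 per s

At the threshold, the rate on type H alone equals the profitability of type F: λ·7.8/(1 + λ·6.4) = 0.82/18 = 0.04556.
Rearranging, λ(7.8 − 0.04556×6.4) = 0.04556, so λ = 0.04556/7.508 = 0.006067 per s.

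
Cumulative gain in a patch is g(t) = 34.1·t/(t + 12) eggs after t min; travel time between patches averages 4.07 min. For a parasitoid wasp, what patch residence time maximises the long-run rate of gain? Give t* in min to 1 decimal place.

Maximise g(t)/(T+t): set derivative to zero → g'(t)(T+t) = g(t).
g'(t) = 34.1·12/(t + 12)². Setting 34.1·12/(t+12)² = 34.1t/[(t+12)(4.07+t)] gives 12(4.07+t) = t(t+12), so t² = 12×4.07 = 48.84.
t* = √48.84 = 6.989 min.

7.0 min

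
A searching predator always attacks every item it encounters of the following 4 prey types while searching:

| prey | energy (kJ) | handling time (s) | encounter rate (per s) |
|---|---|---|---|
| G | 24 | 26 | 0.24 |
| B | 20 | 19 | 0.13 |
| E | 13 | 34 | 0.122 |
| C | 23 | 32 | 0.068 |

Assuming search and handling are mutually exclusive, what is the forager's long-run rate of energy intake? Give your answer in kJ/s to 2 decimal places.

0.72 kJ/s

R = Σλ_iE_i / (1 + Σλ_ih_i)
Numerator: 0.24×24 + 0.13×20 + 0.122×13 + 0.068×23 = 11.51
Denominator: 1 + 0.24×26 + 0.13×19 + 0.122×34 + 0.068×32 = 16.03
R = 11.51/16.03 = 0.7178 kJ/s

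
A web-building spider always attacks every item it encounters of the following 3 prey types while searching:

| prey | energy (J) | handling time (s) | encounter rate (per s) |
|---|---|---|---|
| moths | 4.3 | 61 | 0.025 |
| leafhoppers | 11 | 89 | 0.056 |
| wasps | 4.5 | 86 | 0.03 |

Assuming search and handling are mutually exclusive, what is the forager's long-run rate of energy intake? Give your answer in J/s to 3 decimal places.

0.085 J/s

R = (0.025×4.3 + 0.056×11 + 0.03×4.5) / (1 + 0.025×61 + 0.056×89 + 0.03×86) = 0.8585/10.09 = 0.08509 J/s.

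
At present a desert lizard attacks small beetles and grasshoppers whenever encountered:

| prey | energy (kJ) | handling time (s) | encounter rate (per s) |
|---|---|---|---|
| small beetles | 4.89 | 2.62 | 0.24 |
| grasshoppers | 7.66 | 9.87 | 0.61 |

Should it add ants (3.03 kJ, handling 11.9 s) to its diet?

Intake rate on the current diet: R = (0.24×4.89 + 0.61×7.66) / (1 + 0.24×2.62 + 0.61×9.87) = 5.846/7.649 = 0.7643 kJ/s.
ants: E/h = 3.03/11.9 = 0.2546 kJ/s.
Since 0.2546 < R, time spent handling ants is better spent searching.

No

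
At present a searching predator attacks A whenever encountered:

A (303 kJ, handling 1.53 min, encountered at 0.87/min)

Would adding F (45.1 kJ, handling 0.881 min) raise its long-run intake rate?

Intake rate on the current diet: R = (0.87×303) / (1 + 0.87×1.53) = 263.6/2.331 = 113.1 kJ/min.
F: E/h = 45.1/0.881 = 51.19 kJ/min.
51.19 < 113.1, so adding F would lower the average — exclude it.

No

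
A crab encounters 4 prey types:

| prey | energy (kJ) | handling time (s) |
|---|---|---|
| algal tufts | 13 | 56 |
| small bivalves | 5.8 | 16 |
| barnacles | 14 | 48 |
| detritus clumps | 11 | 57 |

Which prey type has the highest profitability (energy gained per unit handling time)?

In descending order of E/h:
small bivalves: 5.8/16 = 0.362 kJ/s
barnacles: 14/48 = 0.292 kJ/s
algal tufts: 13/56 = 0.232 kJ/s
detritus clumps: 11/57 = 0.193 kJ/s

small bivalves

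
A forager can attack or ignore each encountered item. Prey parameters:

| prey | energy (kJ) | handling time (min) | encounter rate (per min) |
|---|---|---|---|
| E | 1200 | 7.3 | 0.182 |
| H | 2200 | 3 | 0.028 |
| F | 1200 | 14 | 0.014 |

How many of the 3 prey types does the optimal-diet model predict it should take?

Profitabilities (E/h, kJ/min): H 733, E 164, F 85.7. Add prey in this order while the next type's profitability exceeds the intake rate on those already taken.
Rate on top 1: 56.83. E: 164 > 56.83 → include.
Rate on top 2: 116.1. F: 85.7 < 116.1 → exclude; stop.
Optimal diet: H, E — 2 of 3 types.

2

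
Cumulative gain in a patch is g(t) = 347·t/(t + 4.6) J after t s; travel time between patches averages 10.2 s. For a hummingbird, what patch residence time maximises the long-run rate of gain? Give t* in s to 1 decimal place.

6.8 s

Maximise g(t)/(T+t): set derivative to zero → g'(t)(T+t) = g(t).
g'(t) = 347·4.6/(t + 4.6)². Setting 347·4.6/(t+4.6)² = 347t/[(t+4.6)(10.2+t)] gives 4.6(10.2+t) = t(t+4.6), so t² = 4.6×10.2 = 46.92.
t* = √46.92 = 6.85 s.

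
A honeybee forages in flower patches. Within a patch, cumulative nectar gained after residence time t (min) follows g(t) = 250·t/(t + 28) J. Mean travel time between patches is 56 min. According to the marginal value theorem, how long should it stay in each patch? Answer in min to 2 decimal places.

39.60 min

By the marginal value theorem, leave when the instantaneous gain rate g'(t) equals the habitat-wide average g(t)/(T + t).
g'(t) = 250·28/(t + 28)². Setting 250·28/(t+28)² = 250t/[(t+28)(56+t)] gives 28(56+t) = t(t+28), so t² = 28×56 = 1568.
t* = √1568 = 39.6 min.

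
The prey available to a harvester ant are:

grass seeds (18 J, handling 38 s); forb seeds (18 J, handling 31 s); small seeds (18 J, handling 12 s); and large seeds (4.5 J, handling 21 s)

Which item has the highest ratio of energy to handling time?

small seeds

Profitability E/h (J/s): grass seeds = 18/38 = 0.474, forb seeds = 18/31 = 0.581, small seeds = 18/12 = 1.5, large seeds = 4.5/21 = 0.214.
Ranked: small seeds > forb seeds > grass seeds > large seeds.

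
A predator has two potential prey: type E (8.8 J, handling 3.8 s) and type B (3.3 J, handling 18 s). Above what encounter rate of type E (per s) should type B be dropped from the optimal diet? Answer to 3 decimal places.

The zero-one rule: include type B iff E₂/h₂ > λE₁/(1+λh₁). Equality gives the switch point.
λE₁h₂ = E₂ + λE₂h₁ ⇒ λ = E₂/(E₁h₂ − E₂h₁) = 3.3/(158.4 − 12.54) = 0.02262 per s.

0.023 per s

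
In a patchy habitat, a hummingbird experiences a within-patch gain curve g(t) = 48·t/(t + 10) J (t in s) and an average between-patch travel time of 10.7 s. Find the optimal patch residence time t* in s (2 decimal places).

10.34 s

Maximise g(t)/(T+t): set derivative to zero → g'(t)(T+t) = g(t).
g'(t) = 48·10/(t + 10)². Setting 48·10/(t+10)² = 48t/[(t+10)(10.7+t)] gives 10(10.7+t) = t(t+10), so t² = 10×10.7 = 107.
t* = √107 = 10.34 s.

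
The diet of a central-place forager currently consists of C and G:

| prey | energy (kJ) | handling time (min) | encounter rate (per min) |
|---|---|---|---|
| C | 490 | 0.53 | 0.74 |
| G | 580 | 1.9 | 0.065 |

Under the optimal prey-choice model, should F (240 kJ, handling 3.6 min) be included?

Current rate: (0.74×490 + 0.065×580)/(1 + 0.74×0.53 + 0.065×1.9) = 264.1 kJ/min.
F: E/h = 240/3.6 = 66.67 kJ/min.
66.67 < 264.1, so adding F would lower the average — exclude it.

No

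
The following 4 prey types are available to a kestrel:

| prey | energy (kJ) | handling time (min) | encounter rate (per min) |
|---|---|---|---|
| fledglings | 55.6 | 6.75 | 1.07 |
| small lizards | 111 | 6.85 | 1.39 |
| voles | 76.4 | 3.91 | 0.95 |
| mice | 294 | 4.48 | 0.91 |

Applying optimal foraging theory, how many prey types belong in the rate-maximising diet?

Rank by E/h (kJ/min): mice 65.6, voles 19.5, small lizards 16.2, fledglings 8.24. Include each in turn until the next type's E/h falls below the running intake rate.
Rate on top 1: 52.7. voles: 19.5 < 52.7 → exclude; stop.
Optimal diet: mice — 1 of 4 types.

1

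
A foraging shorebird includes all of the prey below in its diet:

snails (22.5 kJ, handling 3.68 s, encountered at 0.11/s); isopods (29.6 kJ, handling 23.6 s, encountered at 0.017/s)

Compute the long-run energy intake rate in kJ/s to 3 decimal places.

1.649 kJ/s

Energy encountered per unit search time: 0.11×22.5 + 0.017×29.6 = 2.978 kJ/s.
Handling time per unit search time: 0.11×3.68 + 0.017×23.6 = 0.806.
Rate = 2.978/(1 + 0.806) = 1.649 kJ/s.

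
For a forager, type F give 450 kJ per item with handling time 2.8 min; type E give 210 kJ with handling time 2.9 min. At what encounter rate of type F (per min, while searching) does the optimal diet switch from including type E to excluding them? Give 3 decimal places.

0.293 per min

Drop type E once their profitability E₂/h₂ falls below the rate achievable on type F alone: E₂/h₂ = λE₁/(1 + λh₁).
Solve for λ: λE₁h₂ = E₂(1 + λh₁) → λ(E₁h₂ − E₂h₁) = E₂ → λ = E₂/(E₁h₂ − E₂h₁).
λ = 210/(450×2.9 − 210×2.8) = 210/717 = 0.2929 per min.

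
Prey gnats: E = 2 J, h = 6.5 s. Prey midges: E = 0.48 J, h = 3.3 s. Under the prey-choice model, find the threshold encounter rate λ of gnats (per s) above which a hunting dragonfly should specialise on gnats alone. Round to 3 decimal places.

Drop midges once their profitability E₂/h₂ falls below the rate achievable on gnats alone: E₂/h₂ = λE₁/(1 + λh₁).
Solve for λ: λE₁h₂ = E₂(1 + λh₁) → λ(E₁h₂ − E₂h₁) = E₂ → λ = E₂/(E₁h₂ − E₂h₁).
λ = 0.48/(2×3.3 − 0.48×6.5) = 0.48/3.48 = 0.1379 per s.

0.138 per s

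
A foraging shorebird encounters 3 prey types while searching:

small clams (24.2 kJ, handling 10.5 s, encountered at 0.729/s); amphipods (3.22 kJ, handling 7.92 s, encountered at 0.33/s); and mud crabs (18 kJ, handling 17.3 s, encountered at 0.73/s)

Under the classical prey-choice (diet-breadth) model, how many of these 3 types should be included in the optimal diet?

E/h in descending order: small clams 2.3, mud crabs 1.04, amphipods 0.407 kJ/s. The optimal diet is the largest prefix of this list for which every included type satisfies E_i/h_i > R on the types above it.
Rate on top 1: 2.038. mud crabs: 1.04 < 2.038 → exclude; stop.
Optimal diet: small clams — 1 of 3 types.

1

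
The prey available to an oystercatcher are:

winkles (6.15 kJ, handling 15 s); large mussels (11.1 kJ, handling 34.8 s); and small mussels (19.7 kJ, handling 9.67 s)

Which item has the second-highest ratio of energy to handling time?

In descending order of E/h:
small mussels: 19.7/9.67 = 2.04 kJ/s
winkles: 6.15/15 = 0.41 kJ/s
large mussels: 11.1/34.8 = 0.319 kJ/s

winkles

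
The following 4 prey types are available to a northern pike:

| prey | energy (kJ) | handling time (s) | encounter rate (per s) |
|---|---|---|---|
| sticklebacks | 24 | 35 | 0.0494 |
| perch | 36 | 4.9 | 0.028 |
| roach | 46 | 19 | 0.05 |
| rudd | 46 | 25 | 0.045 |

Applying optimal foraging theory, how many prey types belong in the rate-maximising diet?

3

Profitabilities (E/h, kJ/s): perch 7.35, roach 2.42, rudd 1.84, sticklebacks 0.686. Add prey in this order while the next type's profitability exceeds the intake rate on those already taken.
Rate on top 1: 0.8864. roach: 2.42 > 0.8864 → include.
Rate on top 2: 1.585. rudd: 1.84 > 1.585 → include.
Rate on top 3: 1.674. sticklebacks: 0.686 < 1.674 → exclude; stop.
Optimal diet: perch, roach, rudd — 3 of 4 types.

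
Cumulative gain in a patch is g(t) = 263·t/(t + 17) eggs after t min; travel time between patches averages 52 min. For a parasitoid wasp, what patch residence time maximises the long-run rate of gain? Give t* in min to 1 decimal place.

Optimal t* satisfies g'(t*) = g(t*)/(T + t*).
g'(t) = 263·17/(t + 17)². Setting 263·17/(t+17)² = 263t/[(t+17)(52+t)] gives 17(52+t) = t(t+17), so t² = 17×52 = 884.
t* = √884 = 29.73 min.

29.7 min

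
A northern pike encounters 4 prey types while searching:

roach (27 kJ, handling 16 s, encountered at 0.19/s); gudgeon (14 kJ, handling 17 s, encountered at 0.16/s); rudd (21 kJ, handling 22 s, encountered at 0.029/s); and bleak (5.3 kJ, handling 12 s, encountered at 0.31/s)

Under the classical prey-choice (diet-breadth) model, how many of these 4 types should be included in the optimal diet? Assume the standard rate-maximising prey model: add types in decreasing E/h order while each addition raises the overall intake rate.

1

Rank by E/h (kJ/s): roach 1.69, rudd 0.955, gudgeon 0.824, bleak 0.442. Include each in turn until the next type's E/h falls below the running intake rate.
Rate on top 1: 1.27. rudd: 0.955 < 1.27 → exclude; stop.
Optimal diet: roach — 1 of 4 types.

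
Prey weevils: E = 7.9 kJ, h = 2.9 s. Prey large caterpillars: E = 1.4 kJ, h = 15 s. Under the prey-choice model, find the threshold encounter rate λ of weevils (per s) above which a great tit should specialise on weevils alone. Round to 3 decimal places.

Drop large caterpillars once their profitability E₂/h₂ falls below the rate achievable on weevils alone: E₂/h₂ = λE₁/(1 + λh₁).
Solve for λ: λE₁h₂ = E₂(1 + λh₁) → λ(E₁h₂ − E₂h₁) = E₂ → λ = E₂/(E₁h₂ − E₂h₁).
λ = 1.4/(7.9×15 − 1.4×2.9) = 1.4/114.4 = 0.01223 per s.

0.012 per s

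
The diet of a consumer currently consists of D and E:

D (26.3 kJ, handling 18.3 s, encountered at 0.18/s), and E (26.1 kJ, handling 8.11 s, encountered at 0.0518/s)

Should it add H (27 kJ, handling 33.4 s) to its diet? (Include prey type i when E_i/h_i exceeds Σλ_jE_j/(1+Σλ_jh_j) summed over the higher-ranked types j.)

On D and E alone, R = ΣλE/(1+Σλh) = 6.086/4.714 = 1.291 kJ/s.
H: E/h = 27/33.4 = 0.8084 kJ/s.
Since 0.8084 < R, time spent handling H is better spent searching.

No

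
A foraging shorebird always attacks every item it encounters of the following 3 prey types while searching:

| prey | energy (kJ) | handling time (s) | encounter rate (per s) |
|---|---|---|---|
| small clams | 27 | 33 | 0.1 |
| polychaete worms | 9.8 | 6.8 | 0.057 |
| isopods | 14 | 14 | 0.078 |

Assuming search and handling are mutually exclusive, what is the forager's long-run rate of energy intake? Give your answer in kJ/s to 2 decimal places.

0.75 kJ/s

R = Σλ_iE_i / (1 + Σλ_ih_i)
Numerator: 0.1×27 + 0.057×9.8 + 0.078×14 = 4.351
Denominator: 1 + 0.1×33 + 0.057×6.8 + 0.078×14 = 5.78
R = 4.351/5.78 = 0.7528 kJ/s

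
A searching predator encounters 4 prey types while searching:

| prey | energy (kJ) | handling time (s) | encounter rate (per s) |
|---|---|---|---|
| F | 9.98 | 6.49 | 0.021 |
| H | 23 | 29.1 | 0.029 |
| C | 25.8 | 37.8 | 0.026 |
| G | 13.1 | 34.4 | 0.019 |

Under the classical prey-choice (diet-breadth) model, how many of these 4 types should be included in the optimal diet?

3

Rank by E/h (kJ/s): F 1.54, H 0.79, C 0.683, G 0.381. Include each in turn until the next type's E/h falls below the running intake rate.
Rate on top 1: 0.1844. H: 0.79 > 0.1844 → include.
Rate on top 2: 0.4427. C: 0.683 > 0.4427 → include.
Rate on top 3: 0.5222. G: 0.381 < 0.5222 → exclude; stop.
Optimal diet: F, H, C — 3 of 4 types.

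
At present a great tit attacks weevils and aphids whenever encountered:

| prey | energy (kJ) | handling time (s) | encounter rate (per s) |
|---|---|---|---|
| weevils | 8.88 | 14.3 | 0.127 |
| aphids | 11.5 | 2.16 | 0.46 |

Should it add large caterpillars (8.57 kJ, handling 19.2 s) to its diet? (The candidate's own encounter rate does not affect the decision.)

On weevils and aphids alone, R = ΣλE/(1+Σλh) = 6.418/3.81 = 1.685 kJ/s.
Profitability of large caterpillars: 8.57/19.2 = 0.4464 kJ/s.
Since 0.4464 < R, time spent handling large caterpillars is better spent searching.

No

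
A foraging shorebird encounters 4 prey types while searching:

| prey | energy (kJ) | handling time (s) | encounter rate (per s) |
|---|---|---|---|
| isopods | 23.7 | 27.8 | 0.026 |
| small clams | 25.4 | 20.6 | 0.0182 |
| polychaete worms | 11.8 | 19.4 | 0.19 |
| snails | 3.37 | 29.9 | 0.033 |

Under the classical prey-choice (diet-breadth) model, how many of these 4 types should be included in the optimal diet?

Rank by E/h (kJ/s): small clams 1.23, isopods 0.853, polychaete worms 0.608, snails 0.113. Include each in turn until the next type's E/h falls below the running intake rate.
Rate on top 1: 0.3362. isopods: 0.853 > 0.3362 → include.
Rate on top 2: 0.5141. polychaete worms: 0.608 > 0.5141 → include.
Rate on top 3: 0.5741. snails: 0.113 < 0.5741 → exclude; stop.
Optimal diet: small clams, isopods, polychaete worms — 3 of 4 types.

3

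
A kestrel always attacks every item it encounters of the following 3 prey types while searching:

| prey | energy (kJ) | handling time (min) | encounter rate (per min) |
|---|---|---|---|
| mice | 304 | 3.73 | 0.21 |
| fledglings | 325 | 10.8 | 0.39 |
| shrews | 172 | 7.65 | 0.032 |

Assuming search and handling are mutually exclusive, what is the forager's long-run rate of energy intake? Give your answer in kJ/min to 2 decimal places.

Energy encountered per unit search time: 0.21×304 + 0.39×325 + 0.032×172 = 196.1 kJ/min.
Handling time per unit search time: 0.21×3.73 + 0.39×10.8 + 0.032×7.65 = 5.24.
Rate = 196.1/(1 + 5.24) = 31.42 kJ/min.

31.42 kJ/min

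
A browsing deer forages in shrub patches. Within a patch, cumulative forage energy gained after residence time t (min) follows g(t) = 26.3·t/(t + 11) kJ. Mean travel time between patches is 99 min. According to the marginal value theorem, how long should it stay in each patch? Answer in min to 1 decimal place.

By the marginal value theorem, leave when the instantaneous gain rate g'(t) equals the habitat-wide average g(t)/(T + t).
g'(t) = 26.3·11/(t + 11)². Setting 26.3·11/(t+11)² = 26.3t/[(t+11)(99+t)] gives 11(99+t) = t(t+11), so t² = 11×99 = 1089.
t* = √1089 = 33 min.

33.0 min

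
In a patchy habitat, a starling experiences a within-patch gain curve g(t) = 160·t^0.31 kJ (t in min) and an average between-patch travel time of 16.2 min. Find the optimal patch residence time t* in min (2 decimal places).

By the marginal value theorem, leave when the instantaneous gain rate g'(t) equals the habitat-wide average g(t)/(T + t).
g'(t) = 0.31·160·t^-0.69. Setting 0.31·160·t^-0.69 = 160·t^0.31/(16.2+t) gives 0.31(16.2+t) = t, so 0.69·t = 0.31×16.2.
t* = 0.31×16.2/0.69 = 7.278 min.

7.28 min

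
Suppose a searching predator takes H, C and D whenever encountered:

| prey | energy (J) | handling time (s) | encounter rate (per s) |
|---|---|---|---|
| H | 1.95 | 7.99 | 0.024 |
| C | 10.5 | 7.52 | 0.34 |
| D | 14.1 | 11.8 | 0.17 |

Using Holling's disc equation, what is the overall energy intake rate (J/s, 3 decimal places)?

1.045 J/s

R = Σλ_iE_i / (1 + Σλ_ih_i)
Numerator: 0.024×1.95 + 0.34×10.5 + 0.17×14.1 = 6.014
Denominator: 1 + 0.024×7.99 + 0.34×7.52 + 0.17×11.8 = 5.755
R = 6.014/5.755 = 1.045 J/s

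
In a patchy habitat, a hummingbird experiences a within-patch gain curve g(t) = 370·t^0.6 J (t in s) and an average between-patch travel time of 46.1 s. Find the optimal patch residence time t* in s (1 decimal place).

69.1 s

Maximise g(t)/(T+t): set derivative to zero → g'(t)(T+t) = g(t).
g'(t) = 0.6·370·t^-0.4. Setting 0.6·370·t^-0.4 = 370·t^0.6/(46.1+t) gives 0.6(46.1+t) = t, so 0.40·t = 0.6×46.1.
t* = 0.6×46.1/0.40 = 69.15 s.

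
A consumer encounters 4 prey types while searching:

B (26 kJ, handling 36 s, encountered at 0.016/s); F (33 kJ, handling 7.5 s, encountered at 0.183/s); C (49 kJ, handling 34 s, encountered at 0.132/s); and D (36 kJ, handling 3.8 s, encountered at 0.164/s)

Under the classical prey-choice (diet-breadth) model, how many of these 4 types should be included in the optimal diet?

Profitabilities (E/h, kJ/s): D 9.47, F 4.4, C 1.44, B 0.722. Add prey in this order while the next type's profitability exceeds the intake rate on those already taken.
Rate on top 1: 3.637. F: 4.4 > 3.637 → include.
Rate on top 2: 3.987. C: 1.44 < 3.987 → exclude; stop.
Optimal diet: D, F — 2 of 4 types.

2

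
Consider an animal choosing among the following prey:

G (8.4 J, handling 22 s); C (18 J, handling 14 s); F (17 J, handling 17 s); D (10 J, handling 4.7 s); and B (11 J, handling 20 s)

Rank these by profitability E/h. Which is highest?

In descending order of E/h:
D: 10/4.7 = 2.13 J/s
C: 18/14 = 1.29 J/s
F: 17/17 = 1 J/s
B: 11/20 = 0.55 J/s
G: 8.4/22 = 0.382 J/s

D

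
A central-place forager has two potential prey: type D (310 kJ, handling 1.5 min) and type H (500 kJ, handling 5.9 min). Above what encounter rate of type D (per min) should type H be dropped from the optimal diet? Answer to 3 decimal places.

0.463 per min

The zero-one rule: include type H iff E₂/h₂ > λE₁/(1+λh₁). Equality gives the switch point.
λE₁h₂ = E₂ + λE₂h₁ ⇒ λ = E₂/(E₁h₂ − E₂h₁) = 500/(1829 − 750) = 0.4634 per min.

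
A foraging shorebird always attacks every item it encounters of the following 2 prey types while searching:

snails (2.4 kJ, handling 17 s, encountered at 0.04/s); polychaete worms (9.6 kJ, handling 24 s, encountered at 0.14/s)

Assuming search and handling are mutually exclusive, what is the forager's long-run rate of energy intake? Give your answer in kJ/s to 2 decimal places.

0.29 kJ/s

R = Σλ_iE_i / (1 + Σλ_ih_i)
Numerator: 0.04×2.4 + 0.14×9.6 = 1.44
Denominator: 1 + 0.04×17 + 0.14×24 = 5.04
R = 1.44/5.04 = 0.2857 kJ/s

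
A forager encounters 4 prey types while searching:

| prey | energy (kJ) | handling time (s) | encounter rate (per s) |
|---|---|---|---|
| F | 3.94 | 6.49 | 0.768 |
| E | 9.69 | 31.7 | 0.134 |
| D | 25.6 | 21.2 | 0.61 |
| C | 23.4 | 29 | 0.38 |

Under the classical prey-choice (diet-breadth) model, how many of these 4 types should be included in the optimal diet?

Rank by E/h (kJ/s): D 1.21, C 0.807, F 0.607, E 0.306. Include each in turn until the next type's E/h falls below the running intake rate.
Rate on top 1: 1.121. C: 0.807 < 1.121 → exclude; stop.
Optimal diet: D — 1 of 4 types.

1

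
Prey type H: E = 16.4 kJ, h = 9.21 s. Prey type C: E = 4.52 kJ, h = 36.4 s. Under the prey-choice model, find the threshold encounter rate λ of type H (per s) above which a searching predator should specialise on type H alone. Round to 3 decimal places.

The zero-one rule: include type C iff E₂/h₂ > λE₁/(1+λh₁). Equality gives the switch point.
λE₁h₂ = E₂ + λE₂h₁ ⇒ λ = E₂/(E₁h₂ − E₂h₁) = 4.52/(597 − 41.63) = 0.008139 per s.

0.008 per s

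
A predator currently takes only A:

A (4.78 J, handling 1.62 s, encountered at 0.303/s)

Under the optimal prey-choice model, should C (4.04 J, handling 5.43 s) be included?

No

On A alone, R = ΣλE/(1+Σλh) = 1.448/1.491 = 0.9715 J/s.
C: E/h = 4.04/5.43 = 0.744 J/s.
0.744 < 0.9715, so adding C would lower the average — exclude it.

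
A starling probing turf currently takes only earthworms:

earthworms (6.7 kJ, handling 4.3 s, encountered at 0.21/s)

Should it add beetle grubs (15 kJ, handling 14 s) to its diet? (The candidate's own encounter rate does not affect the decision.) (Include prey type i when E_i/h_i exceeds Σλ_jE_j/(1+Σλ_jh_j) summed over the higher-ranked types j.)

Yes

On earthworms alone, R = ΣλE/(1+Σλh) = 1.407/1.903 = 0.7394 kJ/s.
beetle grubs: E/h = 15/14 = 1.071 kJ/s.
1.071 > 0.7394, so adding beetle grubs raises the average — include it.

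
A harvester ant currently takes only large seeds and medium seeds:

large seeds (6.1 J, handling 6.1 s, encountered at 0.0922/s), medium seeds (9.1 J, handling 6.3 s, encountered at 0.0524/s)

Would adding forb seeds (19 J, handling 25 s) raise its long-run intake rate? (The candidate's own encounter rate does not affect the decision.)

Current rate: (0.0922×6.1 + 0.0524×9.1)/(1 + 0.0922×6.1 + 0.0524×6.3) = 0.5491 J/s.
Profitability of forb seeds: 19/25 = 0.76 J/s.
Since 0.76 > R, including forb seeds increases the long-run rate.

Yes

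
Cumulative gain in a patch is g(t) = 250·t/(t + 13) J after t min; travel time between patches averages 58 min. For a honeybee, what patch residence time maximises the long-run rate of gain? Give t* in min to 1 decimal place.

By the marginal value theorem, leave when the instantaneous gain rate g'(t) equals the habitat-wide average g(t)/(T + t).
g'(t) = 250·13/(t + 13)². Setting 250·13/(t+13)² = 250t/[(t+13)(58+t)] gives 13(58+t) = t(t+13), so t² = 13×58 = 754.
t* = √754 = 27.46 min.

27.5 min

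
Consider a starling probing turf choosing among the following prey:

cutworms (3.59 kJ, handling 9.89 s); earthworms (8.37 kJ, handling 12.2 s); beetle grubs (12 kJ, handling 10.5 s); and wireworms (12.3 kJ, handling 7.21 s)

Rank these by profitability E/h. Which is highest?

In descending order of E/h:
wireworms: 12.3/7.21 = 1.71 kJ/s
beetle grubs: 12/10.5 = 1.14 kJ/s
earthworms: 8.37/12.2 = 0.686 kJ/s
cutworms: 3.59/9.89 = 0.363 kJ/s

wireworms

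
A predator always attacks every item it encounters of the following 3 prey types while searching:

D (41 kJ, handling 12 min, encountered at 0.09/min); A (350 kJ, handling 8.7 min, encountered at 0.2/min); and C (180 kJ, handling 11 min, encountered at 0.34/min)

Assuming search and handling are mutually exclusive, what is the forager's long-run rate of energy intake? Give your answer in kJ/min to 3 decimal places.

17.843 kJ/min

R = Σλ_iE_i / (1 + Σλ_ih_i)
Numerator: 0.09×41 + 0.2×350 + 0.34×180 = 134.9
Denominator: 1 + 0.09×12 + 0.2×8.7 + 0.34×11 = 7.56
R = 134.9/7.56 = 17.84 kJ/min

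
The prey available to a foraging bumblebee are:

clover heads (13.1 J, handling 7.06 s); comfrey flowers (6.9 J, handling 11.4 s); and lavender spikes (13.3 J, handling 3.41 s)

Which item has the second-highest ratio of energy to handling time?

In descending order of E/h:
lavender spikes: 13.3/3.41 = 3.9 J/s
clover heads: 13.1/7.06 = 1.86 J/s
comfrey flowers: 6.9/11.4 = 0.605 J/s

clover heads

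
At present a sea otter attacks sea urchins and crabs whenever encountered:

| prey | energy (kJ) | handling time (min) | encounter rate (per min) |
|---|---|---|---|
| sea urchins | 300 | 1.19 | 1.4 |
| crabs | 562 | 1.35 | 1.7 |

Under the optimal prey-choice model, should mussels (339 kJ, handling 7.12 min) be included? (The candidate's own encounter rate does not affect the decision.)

No

On sea urchins and crabs alone, R = ΣλE/(1+Σλh) = 1375/4.961 = 277.2 kJ/min.
Profitability of mussels: 339/7.12 = 47.61 kJ/min.
47.61 < 277.2, so adding mussels would lower the average — exclude it.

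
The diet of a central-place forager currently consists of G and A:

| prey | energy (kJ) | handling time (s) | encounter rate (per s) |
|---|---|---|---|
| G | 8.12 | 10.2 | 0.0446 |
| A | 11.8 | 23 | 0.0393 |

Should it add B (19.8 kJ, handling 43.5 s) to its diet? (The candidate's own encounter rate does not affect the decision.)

Yes

Current rate: (0.0446×8.12 + 0.0393×11.8)/(1 + 0.0446×10.2 + 0.0393×23) = 0.3501 kJ/s.
Profitability of B: 19.8/43.5 = 0.4552 kJ/s.
Since 0.4552 > R, including B increases the long-run rate.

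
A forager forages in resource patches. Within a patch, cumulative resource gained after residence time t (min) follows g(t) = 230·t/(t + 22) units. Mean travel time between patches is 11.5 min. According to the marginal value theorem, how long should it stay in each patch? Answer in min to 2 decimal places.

Optimal t* satisfies g'(t*) = g(t*)/(T + t*).
g'(t) = 230·22/(t + 22)². Setting 230·22/(t+22)² = 230t/[(t+22)(11.5+t)] gives 22(11.5+t) = t(t+22), so t² = 22×11.5 = 253.
t* = √253 = 15.91 min.

15.91 min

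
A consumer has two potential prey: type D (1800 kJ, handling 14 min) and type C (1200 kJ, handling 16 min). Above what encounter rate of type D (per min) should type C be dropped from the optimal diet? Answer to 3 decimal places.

Drop type C once their profitability E₂/h₂ falls below the rate achievable on type D alone: E₂/h₂ = λE₁/(1 + λh₁).
Solve for λ: λE₁h₂ = E₂(1 + λh₁) → λ(E₁h₂ − E₂h₁) = E₂ → λ = E₂/(E₁h₂ − E₂h₁).
λ = 1200/(1800×16 − 1200×14) = 1200/1.2e+04 = 0.1 per min.

0.100 per min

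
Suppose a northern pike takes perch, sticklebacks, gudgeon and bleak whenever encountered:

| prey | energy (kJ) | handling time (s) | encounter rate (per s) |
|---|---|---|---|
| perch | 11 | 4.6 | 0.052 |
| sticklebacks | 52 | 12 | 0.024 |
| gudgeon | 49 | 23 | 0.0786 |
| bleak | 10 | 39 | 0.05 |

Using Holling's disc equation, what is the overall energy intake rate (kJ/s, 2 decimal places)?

R = (0.052×11 + 0.024×52 + 0.0786×49 + 0.05×10) / (1 + 0.052×4.6 + 0.024×12 + 0.0786×23 + 0.05×39) = 6.171/5.285 = 1.168 kJ/s.

1.17 kJ/s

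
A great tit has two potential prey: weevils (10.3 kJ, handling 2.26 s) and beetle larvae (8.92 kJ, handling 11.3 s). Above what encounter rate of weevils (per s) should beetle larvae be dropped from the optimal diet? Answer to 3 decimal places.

Drop beetle larvae once their profitability E₂/h₂ falls below the rate achievable on weevils alone: E₂/h₂ = λE₁/(1 + λh₁).
Solve for λ: λE₁h₂ = E₂(1 + λh₁) → λ(E₁h₂ − E₂h₁) = E₂ → λ = E₂/(E₁h₂ − E₂h₁).
λ = 8.92/(10.3×11.3 − 8.92×2.26) = 8.92/96.23 = 0.09269 per s.

0.093 per s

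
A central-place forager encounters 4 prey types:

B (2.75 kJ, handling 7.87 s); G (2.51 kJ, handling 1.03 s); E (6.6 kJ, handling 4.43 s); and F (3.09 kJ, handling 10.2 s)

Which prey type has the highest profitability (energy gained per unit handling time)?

G

Profitability E/h (kJ/s): B = 2.75/7.87 = 0.349, G = 2.51/1.03 = 2.44, E = 6.6/4.43 = 1.49, F = 3.09/10.2 = 0.303.
Ranked: G > E > B > F.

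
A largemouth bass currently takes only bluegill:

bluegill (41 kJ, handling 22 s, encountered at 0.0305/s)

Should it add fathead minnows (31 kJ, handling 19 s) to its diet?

On bluegill alone, R = ΣλE/(1+Σλh) = 1.25/1.671 = 0.7484 kJ/s.
fathead minnows: E/h = 31/19 = 1.632 kJ/s.
Since 1.632 > R, including fathead minnows increases the long-run rate.

Yes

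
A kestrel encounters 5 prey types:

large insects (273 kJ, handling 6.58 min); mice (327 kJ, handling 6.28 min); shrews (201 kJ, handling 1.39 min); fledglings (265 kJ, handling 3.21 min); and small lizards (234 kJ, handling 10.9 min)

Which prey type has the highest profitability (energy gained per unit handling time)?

shrews

In descending order of E/h:
shrews: 201/1.39 = 145 kJ/min
fledglings: 265/3.21 = 82.6 kJ/min
mice: 327/6.28 = 52.1 kJ/min
large insects: 273/6.58 = 41.5 kJ/min
small lizards: 234/10.9 = 21.5 kJ/min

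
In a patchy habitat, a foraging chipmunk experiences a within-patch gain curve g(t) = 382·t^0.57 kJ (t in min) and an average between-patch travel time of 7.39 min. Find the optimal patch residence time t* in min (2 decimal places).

9.80 min

Maximise g(t)/(T+t): set derivative to zero → g'(t)(T+t) = g(t).
g'(t) = 0.57·382·t^-0.43. Setting 0.57·382·t^-0.43 = 382·t^0.57/(7.39+t) gives 0.57(7.39+t) = t, so 0.43·t = 0.57×7.39.
t* = 0.57×7.39/0.43 = 9.796 min.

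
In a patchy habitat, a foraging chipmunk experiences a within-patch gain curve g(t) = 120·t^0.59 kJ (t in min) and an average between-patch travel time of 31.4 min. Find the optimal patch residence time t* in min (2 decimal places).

45.19 min

By the marginal value theorem, leave when the instantaneous gain rate g'(t) equals the habitat-wide average g(t)/(T + t).
g'(t) = 0.59·120·t^-0.41. Setting 0.59·120·t^-0.41 = 120·t^0.59/(31.4+t) gives 0.59(31.4+t) = t, so 0.41·t = 0.59×31.4.
t* = 0.59×31.4/0.41 = 45.19 min.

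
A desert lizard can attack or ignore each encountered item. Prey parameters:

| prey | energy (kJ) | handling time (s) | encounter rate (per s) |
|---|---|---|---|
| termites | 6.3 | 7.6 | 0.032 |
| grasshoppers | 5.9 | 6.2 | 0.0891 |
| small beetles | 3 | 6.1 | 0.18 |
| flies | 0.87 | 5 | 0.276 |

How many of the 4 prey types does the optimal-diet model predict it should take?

3

E/h in descending order: grasshoppers 0.952, termites 0.829, small beetles 0.492, flies 0.174 kJ/s. The optimal diet is the largest prefix of this list for which every included type satisfies E_i/h_i > R on the types above it.
Rate on top 1: 0.3386. termites: 0.829 > 0.3386 → include.
Rate on top 2: 0.405. small beetles: 0.492 > 0.405 → include.
Rate on top 3: 0.438. flies: 0.174 < 0.438 → exclude; stop.
Optimal diet: grasshoppers, termites, small beetles — 3 of 4 types.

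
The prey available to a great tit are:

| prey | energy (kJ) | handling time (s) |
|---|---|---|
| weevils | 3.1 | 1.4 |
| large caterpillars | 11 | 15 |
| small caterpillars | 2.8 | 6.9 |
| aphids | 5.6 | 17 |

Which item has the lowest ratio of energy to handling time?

Profitability E/h (kJ/s): weevils = 3.1/1.4 = 2.21, large caterpillars = 11/15 = 0.733, small caterpillars = 2.8/6.9 = 0.406, aphids = 5.6/17 = 0.329.
Ranked: weevils > large caterpillars > small caterpillars > aphids.

aphids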